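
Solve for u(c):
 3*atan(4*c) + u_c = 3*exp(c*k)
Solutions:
 u(c) = C1 - 3*c*atan(4*c) + 3*Piecewise((exp(c*k)/k, Ne(k, 0)), (c, True)) + 3*log(16*c^2 + 1)/8


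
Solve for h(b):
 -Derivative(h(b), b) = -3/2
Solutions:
 h(b) = C1 + 3*b/2


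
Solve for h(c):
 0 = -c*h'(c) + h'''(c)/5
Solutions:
 h(c) = C1 + Integral(C2*airyai(5^(1/3)*c) + C3*airybi(5^(1/3)*c), c)


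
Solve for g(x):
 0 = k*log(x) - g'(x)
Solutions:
 g(x) = C1 + k*x*log(x) - k*x


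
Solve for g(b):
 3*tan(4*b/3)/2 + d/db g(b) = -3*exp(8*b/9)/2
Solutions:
 g(b) = C1 - 27*exp(8*b/9)/16 + 9*log(cos(4*b/3))/8


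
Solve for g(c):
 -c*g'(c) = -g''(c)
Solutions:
 g(c) = C1 + C2*erfi(sqrt(2)*c/2)


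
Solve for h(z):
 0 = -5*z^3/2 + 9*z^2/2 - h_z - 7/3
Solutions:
 h(z) = C1 - 5*z^4/8 + 3*z^3/2 - 7*z/3


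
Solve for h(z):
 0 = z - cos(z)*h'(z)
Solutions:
 h(z) = C1 + Integral(z/cos(z), z)


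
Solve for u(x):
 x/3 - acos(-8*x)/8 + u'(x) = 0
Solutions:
 u(x) = C1 - x^2/6 + x*acos(-8*x)/8 + sqrt(1 - 64*x^2)/64


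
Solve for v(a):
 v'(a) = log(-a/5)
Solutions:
 v(a) = C1 + a*log(-a) + a*(-log(5) - 1)


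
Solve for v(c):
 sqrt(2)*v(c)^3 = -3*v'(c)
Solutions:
 v(c) = -sqrt(6)*sqrt(-1/(C1 - sqrt(2)*c))/2
 v(c) = sqrt(6)*sqrt(-1/(C1 - sqrt(2)*c))/2


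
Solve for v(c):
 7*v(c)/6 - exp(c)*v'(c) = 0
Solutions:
 v(c) = C1*exp(-7*exp(-c)/6)


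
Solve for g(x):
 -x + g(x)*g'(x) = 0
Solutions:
 g(x) = -sqrt(C1 + x^2)
 g(x) = sqrt(C1 + x^2)


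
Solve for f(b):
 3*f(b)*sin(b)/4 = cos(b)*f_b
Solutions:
 f(b) = C1/cos(b)^(3/4)


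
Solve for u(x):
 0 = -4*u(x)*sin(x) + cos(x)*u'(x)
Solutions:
 u(x) = C1/cos(x)^4


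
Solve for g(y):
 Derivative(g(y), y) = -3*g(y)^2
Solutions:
 g(y) = 1/(C1 + 3*y)


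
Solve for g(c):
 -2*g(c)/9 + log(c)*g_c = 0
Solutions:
 g(c) = C1*exp(2*li(c)/9)


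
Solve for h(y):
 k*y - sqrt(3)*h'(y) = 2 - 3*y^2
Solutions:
 h(y) = C1 + sqrt(3)*k*y^2/6 + sqrt(3)*y^3/3 - 2*sqrt(3)*y/3


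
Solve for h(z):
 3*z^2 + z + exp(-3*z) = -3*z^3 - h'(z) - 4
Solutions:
 h(z) = C1 - 3*z^4/4 - z^3 - z^2/2 - 4*z + exp(-3*z)/3


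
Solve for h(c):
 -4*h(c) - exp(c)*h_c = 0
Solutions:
 h(c) = C1*exp(4*exp(-c))


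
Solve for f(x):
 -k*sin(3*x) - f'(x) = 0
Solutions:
 f(x) = C1 + k*cos(3*x)/3


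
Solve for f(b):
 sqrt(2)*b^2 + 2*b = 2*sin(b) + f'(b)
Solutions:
 f(b) = C1 + sqrt(2)*b^3/3 + b^2 + 2*cos(b)


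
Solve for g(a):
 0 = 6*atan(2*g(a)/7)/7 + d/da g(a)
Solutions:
 Integral(1/atan(2*_y/7), (_y, g(a))) = C1 - 6*a/7


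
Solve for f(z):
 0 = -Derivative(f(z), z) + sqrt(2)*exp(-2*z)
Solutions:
 f(z) = C1 - sqrt(2)*exp(-2*z)/2


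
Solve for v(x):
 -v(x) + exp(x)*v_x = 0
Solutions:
 v(x) = C1*exp(-exp(-x))


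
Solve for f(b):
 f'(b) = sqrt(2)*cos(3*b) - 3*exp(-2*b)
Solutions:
 f(b) = C1 + sqrt(2)*sin(3*b)/3 + 3*exp(-2*b)/2


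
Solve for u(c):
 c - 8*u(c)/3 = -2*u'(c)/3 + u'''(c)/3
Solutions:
 u(c) = C1*exp(6^(1/3)*c*(6^(1/3)/(sqrt(318) + 18)^(1/3) + (sqrt(318) + 18)^(1/3))/6)*sin(2^(1/3)*3^(1/6)*c*(-3^(2/3)*(sqrt(318) + 18)^(1/3) + 3*2^(1/3)/(sqrt(318) + 18)^(1/3))/6) + C2*exp(6^(1/3)*c*(6^(1/3)/(sqrt(318) + 18)^(1/3) + (sqrt(318) + 18)^(1/3))/6)*cos(2^(1/3)*3^(1/6)*c*(-3^(2/3)*(sqrt(318) + 18)^(1/3) + 3*2^(1/3)/(sqrt(318) + 18)^(1/3))/6) + C3*exp(-6^(1/3)*c*(6^(1/3)/(sqrt(318) + 18)^(1/3) + (sqrt(318) + 18)^(1/3))/3) + 3*c/8 + 3/32


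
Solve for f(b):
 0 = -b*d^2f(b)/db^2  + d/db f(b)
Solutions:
 f(b) = C1 + C2*b^2


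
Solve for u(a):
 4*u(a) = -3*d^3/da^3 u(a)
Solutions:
 u(a) = C3*exp(-6^(2/3)*a/3) + (C1*sin(2^(2/3)*3^(1/6)*a/2) + C2*cos(2^(2/3)*3^(1/6)*a/2))*exp(6^(2/3)*a/6)


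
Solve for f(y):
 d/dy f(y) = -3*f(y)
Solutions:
 f(y) = C1*exp(-3*y)


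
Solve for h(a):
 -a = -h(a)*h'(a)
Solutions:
 h(a) = -sqrt(C1 + a^2)
 h(a) = sqrt(C1 + a^2)


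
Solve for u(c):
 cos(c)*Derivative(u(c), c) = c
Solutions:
 u(c) = C1 + Integral(c/cos(c), c)


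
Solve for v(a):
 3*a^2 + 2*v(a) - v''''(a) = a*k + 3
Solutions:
 v(a) = C1*exp(-2^(1/4)*a) + C2*exp(2^(1/4)*a) + C3*sin(2^(1/4)*a) + C4*cos(2^(1/4)*a) - 3*a^2/2 + a*k/2 + 3/2


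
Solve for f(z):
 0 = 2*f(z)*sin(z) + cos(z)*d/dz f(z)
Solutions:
 f(z) = C1*cos(z)^2


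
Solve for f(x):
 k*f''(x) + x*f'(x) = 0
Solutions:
 f(x) = C1 + C2*sqrt(k)*erf(sqrt(2)*x*sqrt(1/k)/2)


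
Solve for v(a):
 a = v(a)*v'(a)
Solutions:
 v(a) = -sqrt(C1 + a^2)
 v(a) = sqrt(C1 + a^2)


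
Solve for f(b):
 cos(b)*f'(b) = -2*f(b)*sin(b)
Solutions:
 f(b) = C1*cos(b)^2


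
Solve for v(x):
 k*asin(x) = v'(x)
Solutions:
 v(x) = C1 + k*(x*asin(x) + sqrt(1 - x^2))


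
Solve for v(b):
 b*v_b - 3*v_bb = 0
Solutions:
 v(b) = C1 + C2*erfi(sqrt(6)*b/6)


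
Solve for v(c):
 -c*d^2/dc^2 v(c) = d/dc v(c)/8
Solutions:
 v(c) = C1 + C2*c^(7/8)


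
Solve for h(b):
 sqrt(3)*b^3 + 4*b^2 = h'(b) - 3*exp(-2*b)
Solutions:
 h(b) = C1 + sqrt(3)*b^4/4 + 4*b^3/3 - 3*exp(-2*b)/2


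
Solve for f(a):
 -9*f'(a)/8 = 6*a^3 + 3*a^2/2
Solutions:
 f(a) = C1 - 4*a^4/3 - 4*a^3/9


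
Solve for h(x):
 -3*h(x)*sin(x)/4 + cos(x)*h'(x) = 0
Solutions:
 h(x) = C1/cos(x)^(3/4)


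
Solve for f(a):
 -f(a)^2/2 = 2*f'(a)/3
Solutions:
 f(a) = 4/(C1 + 3*a)


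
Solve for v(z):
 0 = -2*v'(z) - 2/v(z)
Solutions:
 v(z) = -sqrt(C1 - 2*z)
 v(z) = sqrt(C1 - 2*z)


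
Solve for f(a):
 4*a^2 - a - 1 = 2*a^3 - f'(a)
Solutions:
 f(a) = C1 + a^4/2 - 4*a^3/3 + a^2/2 + a


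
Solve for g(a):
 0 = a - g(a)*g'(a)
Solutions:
 g(a) = -sqrt(C1 + a^2)
 g(a) = sqrt(C1 + a^2)


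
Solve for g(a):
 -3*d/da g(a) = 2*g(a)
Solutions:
 g(a) = C1*exp(-2*a/3)


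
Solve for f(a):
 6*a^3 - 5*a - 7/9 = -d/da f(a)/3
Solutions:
 f(a) = C1 - 9*a^4/2 + 15*a^2/2 + 7*a/3


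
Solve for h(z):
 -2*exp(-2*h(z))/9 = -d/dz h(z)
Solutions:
 h(z) = log(-sqrt(C1 + 4*z)) - log(3)
 h(z) = log(C1 + 4*z)/2 - log(3)


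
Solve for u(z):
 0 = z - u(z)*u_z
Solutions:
 u(z) = -sqrt(C1 + z^2)
 u(z) = sqrt(C1 + z^2)


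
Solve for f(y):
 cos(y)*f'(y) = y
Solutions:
 f(y) = C1 + Integral(y/cos(y), y)


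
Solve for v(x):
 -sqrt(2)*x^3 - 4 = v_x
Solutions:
 v(x) = C1 - sqrt(2)*x^4/4 - 4*x


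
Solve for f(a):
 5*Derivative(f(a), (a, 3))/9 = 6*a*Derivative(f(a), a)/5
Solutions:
 f(a) = C1 + Integral(C2*airyai(3*10^(1/3)*a/5) + C3*airybi(3*10^(1/3)*a/5), a)


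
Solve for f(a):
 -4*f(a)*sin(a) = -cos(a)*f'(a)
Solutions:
 f(a) = C1/cos(a)^4


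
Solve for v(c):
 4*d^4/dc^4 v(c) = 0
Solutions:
 v(c) = C1 + C2*c + C3*c^2 + C4*c^3


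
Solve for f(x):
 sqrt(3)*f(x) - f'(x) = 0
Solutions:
 f(x) = C1*exp(sqrt(3)*x)


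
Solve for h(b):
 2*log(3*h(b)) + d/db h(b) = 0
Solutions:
 Integral(1/(log(_y) + log(3)), (_y, h(b)))/2 = C1 - b


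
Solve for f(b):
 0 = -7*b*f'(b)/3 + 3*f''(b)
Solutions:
 f(b) = C1 + C2*erfi(sqrt(14)*b/6)


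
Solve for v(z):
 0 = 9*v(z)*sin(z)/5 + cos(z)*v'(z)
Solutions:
 v(z) = C1*cos(z)^(9/5)


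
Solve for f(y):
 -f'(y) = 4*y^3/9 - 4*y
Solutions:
 f(y) = C1 - y^4/9 + 2*y^2


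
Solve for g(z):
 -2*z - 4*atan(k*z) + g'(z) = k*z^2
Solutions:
 g(z) = C1 + k*z^3/3 + z^2 + 4*Piecewise((z*atan(k*z) - log(k^2*z^2 + 1)/(2*k), Ne(k, 0)), (0, True))


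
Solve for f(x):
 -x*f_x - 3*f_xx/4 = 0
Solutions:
 f(x) = C1 + C2*erf(sqrt(6)*x/3)


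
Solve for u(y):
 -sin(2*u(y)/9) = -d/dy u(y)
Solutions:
 -y + 9*log(cos(2*u(y)/9) - 1)/4 - 9*log(cos(2*u(y)/9) + 1)/4 = C1


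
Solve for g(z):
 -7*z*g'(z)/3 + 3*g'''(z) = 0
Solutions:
 g(z) = C1 + Integral(C2*airyai(21^(1/3)*z/3) + C3*airybi(21^(1/3)*z/3), z)


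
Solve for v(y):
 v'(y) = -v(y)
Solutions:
 v(y) = C1*exp(-y)


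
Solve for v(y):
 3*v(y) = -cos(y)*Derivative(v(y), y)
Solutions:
 v(y) = C1*(sin(y) - 1)^(3/2)/(sin(y) + 1)^(3/2)


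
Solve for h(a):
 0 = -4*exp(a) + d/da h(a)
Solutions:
 h(a) = C1 + 4*exp(a)


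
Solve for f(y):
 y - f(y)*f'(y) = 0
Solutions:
 f(y) = -sqrt(C1 + y^2)
 f(y) = sqrt(C1 + y^2)


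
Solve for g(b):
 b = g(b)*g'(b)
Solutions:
 g(b) = -sqrt(C1 + b^2)
 g(b) = sqrt(C1 + b^2)


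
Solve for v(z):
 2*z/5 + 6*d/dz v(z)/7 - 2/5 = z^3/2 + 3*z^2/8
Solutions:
 v(z) = C1 + 7*z^4/48 + 7*z^3/48 - 7*z^2/30 + 7*z/15


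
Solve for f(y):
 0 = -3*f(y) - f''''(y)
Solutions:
 f(y) = (C1*sin(sqrt(2)*3^(1/4)*y/2) + C2*cos(sqrt(2)*3^(1/4)*y/2))*exp(-sqrt(2)*3^(1/4)*y/2) + (C3*sin(sqrt(2)*3^(1/4)*y/2) + C4*cos(sqrt(2)*3^(1/4)*y/2))*exp(sqrt(2)*3^(1/4)*y/2)


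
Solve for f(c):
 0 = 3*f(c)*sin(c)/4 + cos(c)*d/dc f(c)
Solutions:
 f(c) = C1*cos(c)^(3/4)


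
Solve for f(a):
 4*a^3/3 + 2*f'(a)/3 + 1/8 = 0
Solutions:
 f(a) = C1 - a^4/2 - 3*a/16


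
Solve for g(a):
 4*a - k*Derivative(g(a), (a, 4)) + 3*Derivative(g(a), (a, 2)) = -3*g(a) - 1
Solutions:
 g(a) = C1*exp(-sqrt(2)*a*sqrt((-sqrt(3)*sqrt(4*k + 3) + 3)/k)/2) + C2*exp(sqrt(2)*a*sqrt((-sqrt(3)*sqrt(4*k + 3) + 3)/k)/2) + C3*exp(-sqrt(2)*a*sqrt((sqrt(3)*sqrt(4*k + 3) + 3)/k)/2) + C4*exp(sqrt(2)*a*sqrt((sqrt(3)*sqrt(4*k + 3) + 3)/k)/2) - 4*a/3 - 1/3


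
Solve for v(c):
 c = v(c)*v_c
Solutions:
 v(c) = -sqrt(C1 + c^2)
 v(c) = sqrt(C1 + c^2)


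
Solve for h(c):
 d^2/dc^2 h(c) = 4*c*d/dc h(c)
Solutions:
 h(c) = C1 + C2*erfi(sqrt(2)*c)


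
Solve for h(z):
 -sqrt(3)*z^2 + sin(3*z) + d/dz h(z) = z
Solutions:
 h(z) = C1 + sqrt(3)*z^3/3 + z^2/2 + cos(3*z)/3


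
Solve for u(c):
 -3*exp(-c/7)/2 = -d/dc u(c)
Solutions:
 u(c) = C1 - 21*exp(-c/7)/2


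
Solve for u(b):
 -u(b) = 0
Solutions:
 u(b) = 0


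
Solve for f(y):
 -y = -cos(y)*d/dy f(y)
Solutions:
 f(y) = C1 + Integral(y/cos(y), y)


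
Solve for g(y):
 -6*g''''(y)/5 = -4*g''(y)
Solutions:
 g(y) = C1 + C2*y + C3*exp(-sqrt(30)*y/3) + C4*exp(sqrt(30)*y/3)


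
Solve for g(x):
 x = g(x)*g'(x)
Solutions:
 g(x) = -sqrt(C1 + x^2)
 g(x) = sqrt(C1 + x^2)


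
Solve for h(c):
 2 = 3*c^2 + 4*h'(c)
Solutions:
 h(c) = C1 - c^3/4 + c/2


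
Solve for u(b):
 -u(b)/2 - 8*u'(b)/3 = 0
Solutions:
 u(b) = C1*exp(-3*b/16)


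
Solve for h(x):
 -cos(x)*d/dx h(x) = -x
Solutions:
 h(x) = C1 + Integral(x/cos(x), x)


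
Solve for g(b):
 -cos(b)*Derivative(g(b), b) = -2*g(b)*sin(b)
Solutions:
 g(b) = C1/cos(b)^2


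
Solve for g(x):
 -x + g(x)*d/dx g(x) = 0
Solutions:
 g(x) = -sqrt(C1 + x^2)
 g(x) = sqrt(C1 + x^2)


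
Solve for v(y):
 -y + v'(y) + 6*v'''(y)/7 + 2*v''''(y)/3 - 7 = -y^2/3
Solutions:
 v(y) = C1 + C2*exp(y*(-12 + 6*6^(2/3)/(7*sqrt(2905) + 379)^(1/3) + 6^(1/3)*(7*sqrt(2905) + 379)^(1/3))/28)*sin(2^(1/3)*3^(1/6)*y*(-3^(2/3)*(7*sqrt(2905) + 379)^(1/3) + 18*2^(1/3)/(7*sqrt(2905) + 379)^(1/3))/28) + C3*exp(y*(-12 + 6*6^(2/3)/(7*sqrt(2905) + 379)^(1/3) + 6^(1/3)*(7*sqrt(2905) + 379)^(1/3))/28)*cos(2^(1/3)*3^(1/6)*y*(-3^(2/3)*(7*sqrt(2905) + 379)^(1/3) + 18*2^(1/3)/(7*sqrt(2905) + 379)^(1/3))/28) + C4*exp(-y*(6*6^(2/3)/(7*sqrt(2905) + 379)^(1/3) + 6 + 6^(1/3)*(7*sqrt(2905) + 379)^(1/3))/14) - y^3/9 + y^2/2 + 53*y/7


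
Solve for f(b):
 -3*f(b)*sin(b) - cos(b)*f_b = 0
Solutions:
 f(b) = C1*cos(b)^3


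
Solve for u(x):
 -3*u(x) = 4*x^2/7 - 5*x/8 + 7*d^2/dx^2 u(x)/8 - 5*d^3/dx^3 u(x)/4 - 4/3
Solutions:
 u(x) = C1*exp(x*(-(180*sqrt(33086) + 32743)^(1/3) - 49/(180*sqrt(33086) + 32743)^(1/3) + 14)/60)*sin(sqrt(3)*x*(-(180*sqrt(33086) + 32743)^(1/3) + 49/(180*sqrt(33086) + 32743)^(1/3))/60) + C2*exp(x*(-(180*sqrt(33086) + 32743)^(1/3) - 49/(180*sqrt(33086) + 32743)^(1/3) + 14)/60)*cos(sqrt(3)*x*(-(180*sqrt(33086) + 32743)^(1/3) + 49/(180*sqrt(33086) + 32743)^(1/3))/60) + C3*exp(x*(49/(180*sqrt(33086) + 32743)^(1/3) + 7 + (180*sqrt(33086) + 32743)^(1/3))/30) - 4*x^2/21 + 5*x/24 + 5/9


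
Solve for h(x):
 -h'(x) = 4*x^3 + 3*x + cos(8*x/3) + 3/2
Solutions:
 h(x) = C1 - x^4 - 3*x^2/2 - 3*x/2 - 3*sin(8*x/3)/8


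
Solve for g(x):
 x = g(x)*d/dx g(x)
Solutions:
 g(x) = -sqrt(C1 + x^2)
 g(x) = sqrt(C1 + x^2)


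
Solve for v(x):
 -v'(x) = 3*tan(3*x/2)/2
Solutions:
 v(x) = C1 + log(cos(3*x/2))


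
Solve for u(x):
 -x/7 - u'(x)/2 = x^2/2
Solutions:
 u(x) = C1 - x^3/3 - x^2/7


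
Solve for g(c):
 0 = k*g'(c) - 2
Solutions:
 g(c) = C1 + 2*c/k


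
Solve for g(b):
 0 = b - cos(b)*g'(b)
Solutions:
 g(b) = C1 + Integral(b/cos(b), b)


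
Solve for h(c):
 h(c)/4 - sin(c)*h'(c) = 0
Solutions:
 h(c) = C1*(cos(c) - 1)^(1/8)/(cos(c) + 1)^(1/8)


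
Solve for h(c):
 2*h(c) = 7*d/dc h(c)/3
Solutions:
 h(c) = C1*exp(6*c/7)


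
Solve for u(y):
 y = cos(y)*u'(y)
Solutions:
 u(y) = C1 + Integral(y/cos(y), y)


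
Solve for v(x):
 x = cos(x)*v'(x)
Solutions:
 v(x) = C1 + Integral(x/cos(x), x)


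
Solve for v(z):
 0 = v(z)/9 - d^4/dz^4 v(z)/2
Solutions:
 v(z) = C1*exp(-2^(1/4)*sqrt(3)*z/3) + C2*exp(2^(1/4)*sqrt(3)*z/3) + C3*sin(2^(1/4)*sqrt(3)*z/3) + C4*cos(2^(1/4)*sqrt(3)*z/3)


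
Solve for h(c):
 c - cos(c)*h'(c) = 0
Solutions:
 h(c) = C1 + Integral(c/cos(c), c)


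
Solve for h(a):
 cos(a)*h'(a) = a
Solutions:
 h(a) = C1 + Integral(a/cos(a), a)


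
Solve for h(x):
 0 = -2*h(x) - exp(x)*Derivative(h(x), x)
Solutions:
 h(x) = C1*exp(2*exp(-x))


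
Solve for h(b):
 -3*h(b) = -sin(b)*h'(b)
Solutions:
 h(b) = C1*(cos(b) - 1)^(3/2)/(cos(b) + 1)^(3/2)


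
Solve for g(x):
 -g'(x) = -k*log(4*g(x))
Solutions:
 Integral(1/(log(_y) + 2*log(2)), (_y, g(x))) = C1 + k*x


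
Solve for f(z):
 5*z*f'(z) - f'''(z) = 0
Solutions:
 f(z) = C1 + Integral(C2*airyai(5^(1/3)*z) + C3*airybi(5^(1/3)*z), z)


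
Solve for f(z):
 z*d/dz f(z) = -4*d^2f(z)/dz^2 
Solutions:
 f(z) = C1 + C2*erf(sqrt(2)*z/4)


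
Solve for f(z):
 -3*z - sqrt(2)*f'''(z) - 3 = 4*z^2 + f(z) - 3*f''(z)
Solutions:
 f(z) = -4*z^2 - 3*z + (C1 + C2/sqrt(exp(sqrt(6)*z)) + C3*sqrt(exp(sqrt(6)*z)))*exp(sqrt(2)*z/2) - 27


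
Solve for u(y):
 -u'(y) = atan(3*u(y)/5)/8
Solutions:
 Integral(1/atan(3*_y/5), (_y, u(y))) = C1 - y/8


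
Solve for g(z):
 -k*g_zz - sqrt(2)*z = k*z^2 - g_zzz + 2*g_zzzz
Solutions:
 g(z) = C1 + C2*z + C3*exp(z*(1 - sqrt(1 - 8*k))/4) + C4*exp(z*(sqrt(1 - 8*k) + 1)/4) - z^4/12 + z^3*(-2 - sqrt(2))/(6*k) + z^2*(2 - 1/k - sqrt(2)/(2*k))/k


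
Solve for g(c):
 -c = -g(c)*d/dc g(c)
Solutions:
 g(c) = -sqrt(C1 + c^2)
 g(c) = sqrt(C1 + c^2)


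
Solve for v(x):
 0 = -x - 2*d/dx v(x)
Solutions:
 v(x) = C1 - x^2/4


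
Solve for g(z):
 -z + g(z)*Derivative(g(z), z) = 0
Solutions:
 g(z) = -sqrt(C1 + z^2)
 g(z) = sqrt(C1 + z^2)


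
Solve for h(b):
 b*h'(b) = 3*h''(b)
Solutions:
 h(b) = C1 + C2*erfi(sqrt(6)*b/6)


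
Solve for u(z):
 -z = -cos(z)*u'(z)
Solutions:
 u(z) = C1 + Integral(z/cos(z), z)


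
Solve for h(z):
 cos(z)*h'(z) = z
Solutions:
 h(z) = C1 + Integral(z/cos(z), z)


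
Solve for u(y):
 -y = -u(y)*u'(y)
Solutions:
 u(y) = -sqrt(C1 + y^2)
 u(y) = sqrt(C1 + y^2)


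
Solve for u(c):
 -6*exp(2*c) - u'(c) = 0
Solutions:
 u(c) = C1 - 3*exp(2*c)


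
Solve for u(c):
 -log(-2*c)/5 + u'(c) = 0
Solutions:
 u(c) = C1 + c*log(-c)/5 + c*(-1 + log(2))/5


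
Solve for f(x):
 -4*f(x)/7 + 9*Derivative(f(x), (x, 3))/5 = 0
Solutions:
 f(x) = C3*exp(2940^(1/3)*x/21) + (C1*sin(3^(5/6)*980^(1/3)*x/42) + C2*cos(3^(5/6)*980^(1/3)*x/42))*exp(-2940^(1/3)*x/42)


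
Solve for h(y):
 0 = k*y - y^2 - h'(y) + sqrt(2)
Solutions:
 h(y) = C1 + k*y^2/2 - y^3/3 + sqrt(2)*y


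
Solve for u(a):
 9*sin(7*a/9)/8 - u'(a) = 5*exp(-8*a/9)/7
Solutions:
 u(a) = C1 - 81*cos(7*a/9)/56 + 45*exp(-8*a/9)/56


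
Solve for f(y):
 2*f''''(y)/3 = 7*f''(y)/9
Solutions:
 f(y) = C1 + C2*y + C3*exp(-sqrt(42)*y/6) + C4*exp(sqrt(42)*y/6)


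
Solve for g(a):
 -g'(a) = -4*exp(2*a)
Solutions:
 g(a) = C1 + 2*exp(2*a)


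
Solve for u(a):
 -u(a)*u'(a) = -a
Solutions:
 u(a) = -sqrt(C1 + a^2)
 u(a) = sqrt(C1 + a^2)


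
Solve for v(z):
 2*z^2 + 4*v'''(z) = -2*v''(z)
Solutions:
 v(z) = C1 + C2*z + C3*exp(-z/2) - z^4/12 + 2*z^3/3 - 4*z^2


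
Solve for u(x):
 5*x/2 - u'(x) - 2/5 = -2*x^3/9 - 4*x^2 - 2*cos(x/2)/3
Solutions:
 u(x) = C1 + x^4/18 + 4*x^3/3 + 5*x^2/4 - 2*x/5 + 4*sin(x/2)/3


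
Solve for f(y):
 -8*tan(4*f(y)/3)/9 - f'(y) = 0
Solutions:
 f(y) = -3*asin(C1*exp(-32*y/27))/4 + 3*pi/4
 f(y) = 3*asin(C1*exp(-32*y/27))/4


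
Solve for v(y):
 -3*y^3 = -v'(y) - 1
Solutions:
 v(y) = C1 + 3*y^4/4 - y


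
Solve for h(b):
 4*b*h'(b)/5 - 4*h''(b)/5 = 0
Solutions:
 h(b) = C1 + C2*erfi(sqrt(2)*b/2)


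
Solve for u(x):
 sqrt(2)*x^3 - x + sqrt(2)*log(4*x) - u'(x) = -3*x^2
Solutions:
 u(x) = C1 + sqrt(2)*x^4/4 + x^3 - x^2/2 + sqrt(2)*x*log(x) - sqrt(2)*x + 2*sqrt(2)*x*log(2)


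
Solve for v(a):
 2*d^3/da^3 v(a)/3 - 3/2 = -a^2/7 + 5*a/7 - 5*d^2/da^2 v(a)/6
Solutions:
 v(a) = C1 + C2*a + C3*exp(-5*a/4) - a^4/70 + 33*a^3/175 + 783*a^2/1750


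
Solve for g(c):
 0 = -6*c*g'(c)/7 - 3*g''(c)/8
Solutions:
 g(c) = C1 + C2*erf(2*sqrt(14)*c/7)


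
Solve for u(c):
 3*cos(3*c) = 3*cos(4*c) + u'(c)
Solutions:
 u(c) = C1 + sin(3*c) - 3*sin(4*c)/4


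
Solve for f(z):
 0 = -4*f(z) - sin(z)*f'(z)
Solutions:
 f(z) = C1*(cos(z)^2 + 2*cos(z) + 1)/(cos(z)^2 - 2*cos(z) + 1)


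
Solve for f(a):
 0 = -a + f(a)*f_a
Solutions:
 f(a) = -sqrt(C1 + a^2)
 f(a) = sqrt(C1 + a^2)


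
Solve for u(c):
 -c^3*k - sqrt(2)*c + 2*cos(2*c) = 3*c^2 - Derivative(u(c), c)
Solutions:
 u(c) = C1 + c^4*k/4 + c^3 + sqrt(2)*c^2/2 - sin(2*c)


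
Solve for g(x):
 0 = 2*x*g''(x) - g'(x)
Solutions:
 g(x) = C1 + C2*x^(3/2)


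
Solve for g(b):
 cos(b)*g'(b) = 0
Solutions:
 g(b) = C1


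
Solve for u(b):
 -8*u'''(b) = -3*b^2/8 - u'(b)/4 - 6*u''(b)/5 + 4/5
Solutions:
 u(b) = C1 + C2*exp(b*(3 - sqrt(59))/40) + C3*exp(b*(3 + sqrt(59))/40) - b^3/2 + 36*b^2/5 - 4048*b/25


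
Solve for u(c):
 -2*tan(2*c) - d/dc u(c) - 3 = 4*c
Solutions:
 u(c) = C1 - 2*c^2 - 3*c + log(cos(2*c))


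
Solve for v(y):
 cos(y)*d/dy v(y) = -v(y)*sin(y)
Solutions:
 v(y) = C1*cos(y)


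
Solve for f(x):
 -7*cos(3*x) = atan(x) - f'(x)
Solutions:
 f(x) = C1 + x*atan(x) - log(x^2 + 1)/2 + 7*sin(3*x)/3


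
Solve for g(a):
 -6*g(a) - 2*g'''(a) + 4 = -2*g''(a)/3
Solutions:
 g(a) = C1*exp(a*(2*2^(1/3)/(27*sqrt(6549) + 2185)^(1/3) + 4 + 2^(2/3)*(27*sqrt(6549) + 2185)^(1/3))/36)*sin(2^(1/3)*sqrt(3)*a*(-2^(1/3)*(27*sqrt(6549) + 2185)^(1/3) + 2/(27*sqrt(6549) + 2185)^(1/3))/36) + C2*exp(a*(2*2^(1/3)/(27*sqrt(6549) + 2185)^(1/3) + 4 + 2^(2/3)*(27*sqrt(6549) + 2185)^(1/3))/36)*cos(2^(1/3)*sqrt(3)*a*(-2^(1/3)*(27*sqrt(6549) + 2185)^(1/3) + 2/(27*sqrt(6549) + 2185)^(1/3))/36) + C3*exp(a*(-2^(2/3)*(27*sqrt(6549) + 2185)^(1/3) - 2*2^(1/3)/(27*sqrt(6549) + 2185)^(1/3) + 2)/18) + 2/3


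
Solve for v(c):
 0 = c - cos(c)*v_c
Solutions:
 v(c) = C1 + Integral(c/cos(c), c)


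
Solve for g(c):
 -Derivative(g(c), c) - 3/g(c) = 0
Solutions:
 g(c) = -sqrt(C1 - 6*c)
 g(c) = sqrt(C1 - 6*c)


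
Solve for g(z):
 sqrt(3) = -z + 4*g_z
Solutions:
 g(z) = C1 + z^2/8 + sqrt(3)*z/4


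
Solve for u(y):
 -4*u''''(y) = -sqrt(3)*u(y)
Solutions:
 u(y) = C1*exp(-sqrt(2)*3^(1/8)*y/2) + C2*exp(sqrt(2)*3^(1/8)*y/2) + C3*sin(sqrt(2)*3^(1/8)*y/2) + C4*cos(sqrt(2)*3^(1/8)*y/2)


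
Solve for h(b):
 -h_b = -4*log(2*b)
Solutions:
 h(b) = C1 + 4*b*log(b) - 4*b + b*log(16)


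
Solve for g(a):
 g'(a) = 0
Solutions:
 g(a) = C1


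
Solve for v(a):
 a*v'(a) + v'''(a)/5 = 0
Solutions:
 v(a) = C1 + Integral(C2*airyai(-5^(1/3)*a) + C3*airybi(-5^(1/3)*a), a)


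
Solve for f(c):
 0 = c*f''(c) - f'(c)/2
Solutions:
 f(c) = C1 + C2*c^(3/2)


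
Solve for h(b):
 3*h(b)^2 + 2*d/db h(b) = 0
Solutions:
 h(b) = 2/(C1 + 3*b)


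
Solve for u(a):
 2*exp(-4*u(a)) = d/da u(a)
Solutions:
 u(a) = log(-I*(C1 + 8*a)^(1/4))
 u(a) = log(I*(C1 + 8*a)^(1/4))
 u(a) = log(-(C1 + 8*a)^(1/4))
 u(a) = log(C1 + 8*a)/4


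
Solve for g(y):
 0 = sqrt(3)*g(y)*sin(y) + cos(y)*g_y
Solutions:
 g(y) = C1*cos(y)^(sqrt(3))


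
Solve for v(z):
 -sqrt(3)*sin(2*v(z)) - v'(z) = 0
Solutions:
 v(z) = pi - acos((-C1 - exp(4*sqrt(3)*z))/(C1 - exp(4*sqrt(3)*z)))/2
 v(z) = acos((-C1 - exp(4*sqrt(3)*z))/(C1 - exp(4*sqrt(3)*z)))/2


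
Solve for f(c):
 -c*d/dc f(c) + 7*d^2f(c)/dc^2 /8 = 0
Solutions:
 f(c) = C1 + C2*erfi(2*sqrt(7)*c/7)


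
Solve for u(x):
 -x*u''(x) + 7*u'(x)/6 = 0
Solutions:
 u(x) = C1 + C2*x^(13/6)


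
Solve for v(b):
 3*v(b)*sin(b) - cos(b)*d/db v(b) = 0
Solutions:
 v(b) = C1/cos(b)^3


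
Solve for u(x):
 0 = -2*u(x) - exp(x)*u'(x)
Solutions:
 u(x) = C1*exp(2*exp(-x))


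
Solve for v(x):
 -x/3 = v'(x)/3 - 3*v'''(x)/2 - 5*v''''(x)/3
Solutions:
 v(x) = C1 + C2*exp(-x*(9/(10*sqrt(46) + 73)^(1/3) + (10*sqrt(46) + 73)^(1/3) + 6)/20)*sin(sqrt(3)*x*(-(10*sqrt(46) + 73)^(1/3) + 9/(10*sqrt(46) + 73)^(1/3))/20) + C3*exp(-x*(9/(10*sqrt(46) + 73)^(1/3) + (10*sqrt(46) + 73)^(1/3) + 6)/20)*cos(sqrt(3)*x*(-(10*sqrt(46) + 73)^(1/3) + 9/(10*sqrt(46) + 73)^(1/3))/20) + C4*exp(x*(-3 + 9/(10*sqrt(46) + 73)^(1/3) + (10*sqrt(46) + 73)^(1/3))/10) - x^2/2


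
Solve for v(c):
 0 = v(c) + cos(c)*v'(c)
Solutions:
 v(c) = C1*sqrt(sin(c) - 1)/sqrt(sin(c) + 1)


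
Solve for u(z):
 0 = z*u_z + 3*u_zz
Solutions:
 u(z) = C1 + C2*erf(sqrt(6)*z/6)


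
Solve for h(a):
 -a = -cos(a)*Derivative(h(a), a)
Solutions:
 h(a) = C1 + Integral(a/cos(a), a)


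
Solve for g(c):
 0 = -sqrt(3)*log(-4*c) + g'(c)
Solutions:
 g(c) = C1 + sqrt(3)*c*log(-c) + sqrt(3)*c*(-1 + 2*log(2))


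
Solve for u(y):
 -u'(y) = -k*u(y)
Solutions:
 u(y) = C1*exp(k*y)


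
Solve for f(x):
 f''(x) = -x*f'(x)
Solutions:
 f(x) = C1 + C2*erf(sqrt(2)*x/2)


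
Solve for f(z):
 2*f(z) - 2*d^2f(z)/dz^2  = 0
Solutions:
 f(z) = C1*exp(-z) + C2*exp(z)


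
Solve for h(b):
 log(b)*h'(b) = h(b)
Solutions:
 h(b) = C1*exp(li(b))


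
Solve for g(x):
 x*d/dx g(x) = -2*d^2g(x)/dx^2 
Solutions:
 g(x) = C1 + C2*erf(x/2)


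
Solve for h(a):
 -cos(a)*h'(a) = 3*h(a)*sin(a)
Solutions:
 h(a) = C1*cos(a)^3


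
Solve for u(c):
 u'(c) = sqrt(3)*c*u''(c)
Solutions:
 u(c) = C1 + C2*c^(sqrt(3)/3 + 1)


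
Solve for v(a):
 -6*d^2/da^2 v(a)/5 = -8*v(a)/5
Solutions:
 v(a) = C1*exp(-2*sqrt(3)*a/3) + C2*exp(2*sqrt(3)*a/3)


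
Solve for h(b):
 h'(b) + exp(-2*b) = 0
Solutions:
 h(b) = C1 + exp(-2*b)/2


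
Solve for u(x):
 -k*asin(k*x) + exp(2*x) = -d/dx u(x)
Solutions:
 u(x) = C1 + k*Piecewise((x*asin(k*x) + sqrt(-k^2*x^2 + 1)/k, Ne(k, 0)), (0, True)) - exp(2*x)/2


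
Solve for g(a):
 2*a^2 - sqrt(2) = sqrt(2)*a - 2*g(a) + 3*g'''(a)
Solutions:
 g(a) = C3*exp(2^(1/3)*3^(2/3)*a/3) - a^2 + sqrt(2)*a/2 + (C1*sin(2^(1/3)*3^(1/6)*a/2) + C2*cos(2^(1/3)*3^(1/6)*a/2))*exp(-2^(1/3)*3^(2/3)*a/6) + sqrt(2)/2


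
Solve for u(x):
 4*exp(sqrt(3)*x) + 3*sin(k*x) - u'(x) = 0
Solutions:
 u(x) = C1 + 4*sqrt(3)*exp(sqrt(3)*x)/3 - 3*cos(k*x)/k


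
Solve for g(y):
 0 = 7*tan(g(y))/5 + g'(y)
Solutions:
 g(y) = pi - asin(C1*exp(-7*y/5))
 g(y) = asin(C1*exp(-7*y/5))


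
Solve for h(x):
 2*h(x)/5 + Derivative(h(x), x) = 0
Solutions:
 h(x) = C1*exp(-2*x/5)


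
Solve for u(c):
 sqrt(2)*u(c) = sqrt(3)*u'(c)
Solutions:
 u(c) = C1*exp(sqrt(6)*c/3)


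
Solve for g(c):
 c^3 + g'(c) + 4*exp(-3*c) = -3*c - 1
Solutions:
 g(c) = C1 - c^4/4 - 3*c^2/2 - c + 4*exp(-3*c)/3


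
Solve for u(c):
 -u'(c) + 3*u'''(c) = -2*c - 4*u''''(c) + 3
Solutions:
 u(c) = C1 + C2*exp(-c*((4*sqrt(3) + 7)^(-1/3) + 2 + (4*sqrt(3) + 7)^(1/3))/8)*sin(sqrt(3)*c*(-(4*sqrt(3) + 7)^(1/3) + (4*sqrt(3) + 7)^(-1/3))/8) + C3*exp(-c*((4*sqrt(3) + 7)^(-1/3) + 2 + (4*sqrt(3) + 7)^(1/3))/8)*cos(sqrt(3)*c*(-(4*sqrt(3) + 7)^(1/3) + (4*sqrt(3) + 7)^(-1/3))/8) + C4*exp(c*(-1 + (4*sqrt(3) + 7)^(-1/3) + (4*sqrt(3) + 7)^(1/3))/4) + c^2 - 3*c


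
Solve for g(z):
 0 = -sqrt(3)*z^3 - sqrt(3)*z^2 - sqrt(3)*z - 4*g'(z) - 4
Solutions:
 g(z) = C1 - sqrt(3)*z^4/16 - sqrt(3)*z^3/12 - sqrt(3)*z^2/8 - z


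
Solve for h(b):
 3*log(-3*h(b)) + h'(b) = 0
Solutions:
 Integral(1/(log(-_y) + log(3)), (_y, h(b)))/3 = C1 - b


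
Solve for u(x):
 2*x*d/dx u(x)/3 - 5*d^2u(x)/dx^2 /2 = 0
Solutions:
 u(x) = C1 + C2*erfi(sqrt(30)*x/15)


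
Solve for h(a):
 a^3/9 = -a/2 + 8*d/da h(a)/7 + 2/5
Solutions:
 h(a) = C1 + 7*a^4/288 + 7*a^2/32 - 7*a/20


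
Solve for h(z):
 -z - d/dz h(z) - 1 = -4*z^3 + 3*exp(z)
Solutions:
 h(z) = C1 + z^4 - z^2/2 - z - 3*exp(z)


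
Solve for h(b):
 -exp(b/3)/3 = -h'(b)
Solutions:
 h(b) = C1 + exp(b/3)


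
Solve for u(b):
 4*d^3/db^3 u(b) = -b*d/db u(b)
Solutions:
 u(b) = C1 + Integral(C2*airyai(-2^(1/3)*b/2) + C3*airybi(-2^(1/3)*b/2), b)


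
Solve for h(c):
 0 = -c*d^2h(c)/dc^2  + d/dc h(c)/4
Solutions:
 h(c) = C1 + C2*c^(5/4)


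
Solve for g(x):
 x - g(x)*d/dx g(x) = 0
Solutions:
 g(x) = -sqrt(C1 + x^2)
 g(x) = sqrt(C1 + x^2)


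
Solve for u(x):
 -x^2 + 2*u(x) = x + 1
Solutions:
 u(x) = x^2/2 + x/2 + 1/2


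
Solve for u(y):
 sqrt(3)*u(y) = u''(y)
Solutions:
 u(y) = C1*exp(-3^(1/4)*y) + C2*exp(3^(1/4)*y)


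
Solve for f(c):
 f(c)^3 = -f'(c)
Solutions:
 f(c) = -sqrt(2)*sqrt(-1/(C1 - c))/2
 f(c) = sqrt(2)*sqrt(-1/(C1 - c))/2


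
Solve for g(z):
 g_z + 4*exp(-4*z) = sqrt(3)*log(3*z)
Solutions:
 g(z) = C1 + sqrt(3)*z*log(z) + sqrt(3)*z*(-1 + log(3)) + exp(-4*z)


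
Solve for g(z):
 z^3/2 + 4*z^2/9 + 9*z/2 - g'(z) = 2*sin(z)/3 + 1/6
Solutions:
 g(z) = C1 + z^4/8 + 4*z^3/27 + 9*z^2/4 - z/6 + 2*cos(z)/3


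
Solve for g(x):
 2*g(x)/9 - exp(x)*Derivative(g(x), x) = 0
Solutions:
 g(x) = C1*exp(-2*exp(-x)/9)


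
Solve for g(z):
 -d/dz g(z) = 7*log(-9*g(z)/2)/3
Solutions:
 3*Integral(1/(log(-_y) - log(2) + 2*log(3)), (_y, g(z)))/7 = C1 - z


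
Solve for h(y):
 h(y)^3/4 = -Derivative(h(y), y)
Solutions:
 h(y) = -sqrt(2)*sqrt(-1/(C1 - y))
 h(y) = sqrt(2)*sqrt(-1/(C1 - y))


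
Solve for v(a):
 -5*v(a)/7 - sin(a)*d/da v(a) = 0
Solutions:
 v(a) = C1*(cos(a) + 1)^(5/14)/(cos(a) - 1)^(5/14)


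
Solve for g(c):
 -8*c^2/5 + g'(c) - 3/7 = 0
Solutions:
 g(c) = C1 + 8*c^3/15 + 3*c/7


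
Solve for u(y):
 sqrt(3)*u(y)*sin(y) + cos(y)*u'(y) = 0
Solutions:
 u(y) = C1*cos(y)^(sqrt(3))


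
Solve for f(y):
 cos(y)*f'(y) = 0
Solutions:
 f(y) = C1


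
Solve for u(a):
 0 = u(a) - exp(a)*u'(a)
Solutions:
 u(a) = C1*exp(-exp(-a))


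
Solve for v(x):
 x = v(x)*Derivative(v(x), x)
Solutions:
 v(x) = -sqrt(C1 + x^2)
 v(x) = sqrt(C1 + x^2)


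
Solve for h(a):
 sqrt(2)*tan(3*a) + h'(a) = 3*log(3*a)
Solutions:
 h(a) = C1 + 3*a*log(a) - 3*a + 3*a*log(3) + sqrt(2)*log(cos(3*a))/3


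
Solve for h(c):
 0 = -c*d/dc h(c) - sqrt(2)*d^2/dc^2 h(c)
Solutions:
 h(c) = C1 + C2*erf(2^(1/4)*c/2)


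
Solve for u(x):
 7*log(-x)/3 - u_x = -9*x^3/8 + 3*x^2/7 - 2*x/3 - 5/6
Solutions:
 u(x) = C1 + 9*x^4/32 - x^3/7 + x^2/3 + 7*x*log(-x)/3 - 3*x/2


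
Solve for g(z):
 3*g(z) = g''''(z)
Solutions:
 g(z) = C1*exp(-3^(1/4)*z) + C2*exp(3^(1/4)*z) + C3*sin(3^(1/4)*z) + C4*cos(3^(1/4)*z)


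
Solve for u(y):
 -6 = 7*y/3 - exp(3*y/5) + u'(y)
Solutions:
 u(y) = C1 - 7*y^2/6 - 6*y + 5*exp(3*y/5)/3


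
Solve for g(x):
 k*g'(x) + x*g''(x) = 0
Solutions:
 g(x) = C1 + x^(1 - re(k))*(C2*sin(log(x)*Abs(im(k))) + C3*cos(log(x)*im(k)))


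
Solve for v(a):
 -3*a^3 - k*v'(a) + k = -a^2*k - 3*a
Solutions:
 v(a) = C1 - 3*a^4/(4*k) + a^3/3 + 3*a^2/(2*k) + a


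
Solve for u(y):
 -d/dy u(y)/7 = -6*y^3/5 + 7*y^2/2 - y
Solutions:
 u(y) = C1 + 21*y^4/10 - 49*y^3/6 + 7*y^2/2


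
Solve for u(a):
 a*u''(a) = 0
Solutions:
 u(a) = C1 + C2*a


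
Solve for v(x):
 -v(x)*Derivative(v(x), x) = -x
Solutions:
 v(x) = -sqrt(C1 + x^2)
 v(x) = sqrt(C1 + x^2)


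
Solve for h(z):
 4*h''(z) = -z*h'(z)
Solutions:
 h(z) = C1 + C2*erf(sqrt(2)*z/4)


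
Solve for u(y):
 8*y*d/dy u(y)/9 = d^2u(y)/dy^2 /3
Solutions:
 u(y) = C1 + C2*erfi(2*sqrt(3)*y/3)


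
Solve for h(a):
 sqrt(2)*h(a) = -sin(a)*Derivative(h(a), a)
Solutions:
 h(a) = C1*(cos(a) + 1)^(sqrt(2)/2)/(cos(a) - 1)^(sqrt(2)/2)


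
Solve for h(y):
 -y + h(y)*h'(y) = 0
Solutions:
 h(y) = -sqrt(C1 + y^2)
 h(y) = sqrt(C1 + y^2)


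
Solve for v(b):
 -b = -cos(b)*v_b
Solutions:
 v(b) = C1 + Integral(b/cos(b), b)


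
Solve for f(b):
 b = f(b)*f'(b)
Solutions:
 f(b) = -sqrt(C1 + b^2)
 f(b) = sqrt(C1 + b^2)


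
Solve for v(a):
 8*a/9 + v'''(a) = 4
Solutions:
 v(a) = C1 + C2*a + C3*a^2 - a^4/27 + 2*a^3/3


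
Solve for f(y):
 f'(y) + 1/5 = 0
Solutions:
 f(y) = C1 - y/5


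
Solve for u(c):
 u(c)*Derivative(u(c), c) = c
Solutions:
 u(c) = -sqrt(C1 + c^2)
 u(c) = sqrt(C1 + c^2)


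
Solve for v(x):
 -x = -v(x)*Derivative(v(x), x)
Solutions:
 v(x) = -sqrt(C1 + x^2)
 v(x) = sqrt(C1 + x^2)


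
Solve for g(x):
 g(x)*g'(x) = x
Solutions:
 g(x) = -sqrt(C1 + x^2)
 g(x) = sqrt(C1 + x^2)


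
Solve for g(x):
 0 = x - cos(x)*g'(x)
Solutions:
 g(x) = C1 + Integral(x/cos(x), x)


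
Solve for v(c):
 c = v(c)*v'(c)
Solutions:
 v(c) = -sqrt(C1 + c^2)
 v(c) = sqrt(C1 + c^2)


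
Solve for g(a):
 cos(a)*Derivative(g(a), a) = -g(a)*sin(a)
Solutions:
 g(a) = C1*cos(a)


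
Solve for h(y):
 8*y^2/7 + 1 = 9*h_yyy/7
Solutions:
 h(y) = C1 + C2*y + C3*y^2 + 2*y^5/135 + 7*y^3/54


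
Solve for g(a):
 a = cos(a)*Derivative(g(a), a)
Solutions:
 g(a) = C1 + Integral(a/cos(a), a)


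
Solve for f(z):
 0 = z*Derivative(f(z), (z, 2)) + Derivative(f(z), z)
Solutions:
 f(z) = C1 + C2*log(z)


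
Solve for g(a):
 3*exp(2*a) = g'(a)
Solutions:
 g(a) = C1 + 3*exp(2*a)/2


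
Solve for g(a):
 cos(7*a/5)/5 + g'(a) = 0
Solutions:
 g(a) = C1 - sin(7*a/5)/7


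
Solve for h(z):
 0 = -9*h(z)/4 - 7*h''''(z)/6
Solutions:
 h(z) = (C1*sin(2^(1/4)*21^(3/4)*z/14) + C2*cos(2^(1/4)*21^(3/4)*z/14))*exp(-2^(1/4)*21^(3/4)*z/14) + (C3*sin(2^(1/4)*21^(3/4)*z/14) + C4*cos(2^(1/4)*21^(3/4)*z/14))*exp(2^(1/4)*21^(3/4)*z/14)


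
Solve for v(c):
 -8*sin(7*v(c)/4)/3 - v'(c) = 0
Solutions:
 8*c/3 + 2*log(cos(7*v(c)/4) - 1)/7 - 2*log(cos(7*v(c)/4) + 1)/7 = C1


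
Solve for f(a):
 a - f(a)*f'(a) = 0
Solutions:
 f(a) = -sqrt(C1 + a^2)
 f(a) = sqrt(C1 + a^2)


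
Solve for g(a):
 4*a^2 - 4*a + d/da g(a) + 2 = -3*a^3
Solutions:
 g(a) = C1 - 3*a^4/4 - 4*a^3/3 + 2*a^2 - 2*a


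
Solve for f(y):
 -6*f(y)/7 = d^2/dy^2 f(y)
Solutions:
 f(y) = C1*sin(sqrt(42)*y/7) + C2*cos(sqrt(42)*y/7)


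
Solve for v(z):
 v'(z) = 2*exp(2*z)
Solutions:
 v(z) = C1 + exp(2*z)


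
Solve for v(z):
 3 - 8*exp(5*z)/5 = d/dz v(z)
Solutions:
 v(z) = C1 + 3*z - 8*exp(5*z)/25


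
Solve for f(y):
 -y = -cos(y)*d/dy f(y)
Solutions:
 f(y) = C1 + Integral(y/cos(y), y)


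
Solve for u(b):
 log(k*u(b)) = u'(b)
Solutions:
 li(k*u(b))/k = C1 + b


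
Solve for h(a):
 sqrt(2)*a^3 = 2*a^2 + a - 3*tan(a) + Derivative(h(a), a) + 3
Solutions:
 h(a) = C1 + sqrt(2)*a^4/4 - 2*a^3/3 - a^2/2 - 3*a - 3*log(cos(a))


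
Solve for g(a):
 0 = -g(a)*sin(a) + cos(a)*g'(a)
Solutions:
 g(a) = C1/cos(a)


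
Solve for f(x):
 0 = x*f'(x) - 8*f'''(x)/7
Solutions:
 f(x) = C1 + Integral(C2*airyai(7^(1/3)*x/2) + C3*airybi(7^(1/3)*x/2), x)


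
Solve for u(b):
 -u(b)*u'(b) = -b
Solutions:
 u(b) = -sqrt(C1 + b^2)
 u(b) = sqrt(C1 + b^2)


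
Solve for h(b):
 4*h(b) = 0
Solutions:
 h(b) = 0


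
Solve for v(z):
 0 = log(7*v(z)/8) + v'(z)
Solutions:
 -Integral(1/(-log(_y) - log(7) + 3*log(2)), (_y, v(z))) = C1 - z


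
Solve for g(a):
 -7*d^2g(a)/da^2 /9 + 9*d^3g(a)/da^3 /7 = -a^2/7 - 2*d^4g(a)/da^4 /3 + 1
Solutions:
 g(a) = C1 + C2*a + C3*exp(a*(-81 + sqrt(14793))/84) + C4*exp(-a*(81 + sqrt(14793))/84) + 3*a^4/196 + 243*a^3/2401 + 3879*a^2/235298


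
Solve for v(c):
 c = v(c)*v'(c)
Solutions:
 v(c) = -sqrt(C1 + c^2)
 v(c) = sqrt(C1 + c^2)


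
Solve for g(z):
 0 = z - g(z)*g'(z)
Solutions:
 g(z) = -sqrt(C1 + z^2)
 g(z) = sqrt(C1 + z^2)


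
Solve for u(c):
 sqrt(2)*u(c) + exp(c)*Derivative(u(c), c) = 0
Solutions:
 u(c) = C1*exp(sqrt(2)*exp(-c))


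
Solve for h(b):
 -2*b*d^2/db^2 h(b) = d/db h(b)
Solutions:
 h(b) = C1 + C2*sqrt(b)


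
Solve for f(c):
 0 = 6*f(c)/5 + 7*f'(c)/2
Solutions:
 f(c) = C1*exp(-12*c/35)


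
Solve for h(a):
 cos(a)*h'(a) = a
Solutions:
 h(a) = C1 + Integral(a/cos(a), a)


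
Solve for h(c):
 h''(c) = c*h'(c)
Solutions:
 h(c) = C1 + C2*erfi(sqrt(2)*c/2)


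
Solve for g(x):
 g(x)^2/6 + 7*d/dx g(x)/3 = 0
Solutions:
 g(x) = 14/(C1 + x)


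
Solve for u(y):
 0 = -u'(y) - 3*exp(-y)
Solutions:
 u(y) = C1 + 3*exp(-y)


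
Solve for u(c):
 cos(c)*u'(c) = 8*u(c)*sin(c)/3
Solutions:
 u(c) = C1/cos(c)^(8/3)


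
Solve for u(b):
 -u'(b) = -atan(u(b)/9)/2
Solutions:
 Integral(1/atan(_y/9), (_y, u(b))) = C1 + b/2


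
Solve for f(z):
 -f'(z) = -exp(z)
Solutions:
 f(z) = C1 + exp(z)


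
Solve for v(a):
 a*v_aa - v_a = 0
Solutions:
 v(a) = C1 + C2*a^2


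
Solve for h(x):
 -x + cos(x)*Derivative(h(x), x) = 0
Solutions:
 h(x) = C1 + Integral(x/cos(x), x)


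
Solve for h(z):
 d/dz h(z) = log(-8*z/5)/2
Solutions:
 h(z) = C1 + z*log(-z)/2 + z*(-log(5) - 1 + 3*log(2))/2


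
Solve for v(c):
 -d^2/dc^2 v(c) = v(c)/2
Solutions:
 v(c) = C1*sin(sqrt(2)*c/2) + C2*cos(sqrt(2)*c/2)


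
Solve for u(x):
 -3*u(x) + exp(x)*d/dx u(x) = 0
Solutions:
 u(x) = C1*exp(-3*exp(-x))


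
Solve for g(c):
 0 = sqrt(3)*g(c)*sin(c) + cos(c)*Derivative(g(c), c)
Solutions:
 g(c) = C1*cos(c)^(sqrt(3))


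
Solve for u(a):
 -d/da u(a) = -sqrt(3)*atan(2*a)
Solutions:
 u(a) = C1 + sqrt(3)*(a*atan(2*a) - log(4*a^2 + 1)/4)


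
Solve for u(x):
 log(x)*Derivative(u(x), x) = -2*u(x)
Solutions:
 u(x) = C1*exp(-2*li(x))


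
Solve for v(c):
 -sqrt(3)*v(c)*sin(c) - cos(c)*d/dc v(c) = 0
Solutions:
 v(c) = C1*cos(c)^(sqrt(3))


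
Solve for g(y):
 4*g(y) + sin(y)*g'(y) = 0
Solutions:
 g(y) = C1*(cos(y)^2 + 2*cos(y) + 1)/(cos(y)^2 - 2*cos(y) + 1)


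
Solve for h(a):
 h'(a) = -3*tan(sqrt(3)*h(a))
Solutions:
 h(a) = sqrt(3)*(pi - asin(C1*exp(-3*sqrt(3)*a)))/3
 h(a) = sqrt(3)*asin(C1*exp(-3*sqrt(3)*a))/3


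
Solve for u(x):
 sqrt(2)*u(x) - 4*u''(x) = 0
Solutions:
 u(x) = C1*exp(-2^(1/4)*x/2) + C2*exp(2^(1/4)*x/2)


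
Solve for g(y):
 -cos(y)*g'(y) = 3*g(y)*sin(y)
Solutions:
 g(y) = C1*cos(y)^3


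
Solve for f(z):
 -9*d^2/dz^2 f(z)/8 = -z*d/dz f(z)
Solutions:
 f(z) = C1 + C2*erfi(2*z/3)


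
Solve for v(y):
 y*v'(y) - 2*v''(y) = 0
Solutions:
 v(y) = C1 + C2*erfi(y/2)


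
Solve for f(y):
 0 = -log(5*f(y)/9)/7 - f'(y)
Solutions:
 -7*Integral(1/(-log(_y) - log(5) + 2*log(3)), (_y, f(y))) = C1 - y


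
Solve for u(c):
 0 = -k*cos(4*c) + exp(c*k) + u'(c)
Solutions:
 u(c) = C1 + k*sin(4*c)/4 - exp(c*k)/k


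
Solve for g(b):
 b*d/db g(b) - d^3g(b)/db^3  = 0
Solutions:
 g(b) = C1 + Integral(C2*airyai(b) + C3*airybi(b), b)


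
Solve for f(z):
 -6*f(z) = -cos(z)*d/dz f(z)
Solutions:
 f(z) = C1*(sin(z)^3 + 3*sin(z)^2 + 3*sin(z) + 1)/(sin(z)^3 - 3*sin(z)^2 + 3*sin(z) - 1)


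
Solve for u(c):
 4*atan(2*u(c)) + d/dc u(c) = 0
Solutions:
 Integral(1/atan(2*_y), (_y, u(c))) = C1 - 4*c


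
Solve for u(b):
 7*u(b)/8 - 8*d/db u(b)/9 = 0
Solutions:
 u(b) = C1*exp(63*b/64)


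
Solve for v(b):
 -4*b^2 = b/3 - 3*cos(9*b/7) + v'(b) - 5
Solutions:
 v(b) = C1 - 4*b^3/3 - b^2/6 + 5*b + 7*sin(9*b/7)/3


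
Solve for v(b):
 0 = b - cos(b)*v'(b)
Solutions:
 v(b) = C1 + Integral(b/cos(b), b)


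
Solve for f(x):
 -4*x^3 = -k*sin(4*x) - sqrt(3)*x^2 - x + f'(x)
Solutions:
 f(x) = C1 - k*cos(4*x)/4 - x^4 + sqrt(3)*x^3/3 + x^2/2


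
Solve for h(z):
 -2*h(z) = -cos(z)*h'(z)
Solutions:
 h(z) = C1*(sin(z) + 1)/(sin(z) - 1)


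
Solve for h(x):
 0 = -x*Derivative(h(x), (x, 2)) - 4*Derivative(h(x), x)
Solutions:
 h(x) = C1 + C2/x^3


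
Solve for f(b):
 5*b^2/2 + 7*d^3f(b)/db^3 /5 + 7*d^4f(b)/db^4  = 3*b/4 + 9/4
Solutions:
 f(b) = C1 + C2*b + C3*b^2 + C4*exp(-b/5) - 5*b^5/168 + 515*b^4/672 - 1265*b^3/84


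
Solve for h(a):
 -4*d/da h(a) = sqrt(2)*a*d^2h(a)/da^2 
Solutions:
 h(a) = C1 + C2*a^(1 - 2*sqrt(2))


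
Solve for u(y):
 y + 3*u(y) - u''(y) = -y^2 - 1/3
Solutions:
 u(y) = C1*exp(-sqrt(3)*y) + C2*exp(sqrt(3)*y) - y^2/3 - y/3 - 1/3


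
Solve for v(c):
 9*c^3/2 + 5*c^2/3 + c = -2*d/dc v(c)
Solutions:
 v(c) = C1 - 9*c^4/16 - 5*c^3/18 - c^2/4


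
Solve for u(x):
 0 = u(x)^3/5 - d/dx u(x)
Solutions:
 u(x) = -sqrt(10)*sqrt(-1/(C1 + x))/2
 u(x) = sqrt(10)*sqrt(-1/(C1 + x))/2


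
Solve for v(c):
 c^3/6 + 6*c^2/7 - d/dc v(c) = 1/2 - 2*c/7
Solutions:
 v(c) = C1 + c^4/24 + 2*c^3/7 + c^2/7 - c/2


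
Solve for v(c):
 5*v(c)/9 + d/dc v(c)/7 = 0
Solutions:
 v(c) = C1*exp(-35*c/9)


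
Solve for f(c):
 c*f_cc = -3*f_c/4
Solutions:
 f(c) = C1 + C2*c^(1/4)


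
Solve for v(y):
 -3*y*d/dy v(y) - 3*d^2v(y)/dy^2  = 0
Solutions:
 v(y) = C1 + C2*erf(sqrt(2)*y/2)


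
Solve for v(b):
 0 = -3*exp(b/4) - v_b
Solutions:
 v(b) = C1 - 12*exp(b/4)


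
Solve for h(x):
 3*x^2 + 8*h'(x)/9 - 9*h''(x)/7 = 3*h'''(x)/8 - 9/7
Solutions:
 h(x) = C1 + C2*exp(4*x*(-27 + sqrt(1317))/63) + C3*exp(-4*x*(27 + sqrt(1317))/63) - 9*x^3/8 - 2187*x^2/448 - 57753*x/3136


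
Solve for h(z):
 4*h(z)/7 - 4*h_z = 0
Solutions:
 h(z) = C1*exp(z/7)


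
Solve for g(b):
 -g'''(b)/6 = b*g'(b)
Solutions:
 g(b) = C1 + Integral(C2*airyai(-6^(1/3)*b) + C3*airybi(-6^(1/3)*b), b)


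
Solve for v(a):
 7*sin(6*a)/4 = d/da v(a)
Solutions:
 v(a) = C1 - 7*cos(6*a)/24


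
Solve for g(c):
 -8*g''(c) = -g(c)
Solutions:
 g(c) = C1*exp(-sqrt(2)*c/4) + C2*exp(sqrt(2)*c/4)


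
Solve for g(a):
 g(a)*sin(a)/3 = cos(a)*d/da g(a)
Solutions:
 g(a) = C1/cos(a)^(1/3)


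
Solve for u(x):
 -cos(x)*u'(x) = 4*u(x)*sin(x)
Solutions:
 u(x) = C1*cos(x)^4


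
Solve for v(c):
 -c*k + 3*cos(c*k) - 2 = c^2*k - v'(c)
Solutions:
 v(c) = C1 + c^3*k/3 + c^2*k/2 + 2*c - 3*sin(c*k)/k


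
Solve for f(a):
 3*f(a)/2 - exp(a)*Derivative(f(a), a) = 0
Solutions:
 f(a) = C1*exp(-3*exp(-a)/2)


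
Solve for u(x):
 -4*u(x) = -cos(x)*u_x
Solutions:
 u(x) = C1*(sin(x)^2 + 2*sin(x) + 1)/(sin(x)^2 - 2*sin(x) + 1)


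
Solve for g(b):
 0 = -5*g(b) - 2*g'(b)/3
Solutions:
 g(b) = C1*exp(-15*b/2)


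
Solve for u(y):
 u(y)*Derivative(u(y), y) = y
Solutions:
 u(y) = -sqrt(C1 + y^2)
 u(y) = sqrt(C1 + y^2)


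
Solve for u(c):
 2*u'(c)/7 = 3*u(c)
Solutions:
 u(c) = C1*exp(21*c/2)


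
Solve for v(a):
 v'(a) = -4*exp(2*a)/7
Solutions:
 v(a) = C1 - 2*exp(2*a)/7


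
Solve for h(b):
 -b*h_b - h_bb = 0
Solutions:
 h(b) = C1 + C2*erf(sqrt(2)*b/2)


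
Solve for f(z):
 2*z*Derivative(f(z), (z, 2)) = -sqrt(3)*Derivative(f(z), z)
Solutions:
 f(z) = C1 + C2*z^(1 - sqrt(3)/2)


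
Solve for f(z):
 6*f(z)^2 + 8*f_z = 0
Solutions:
 f(z) = 4/(C1 + 3*z)


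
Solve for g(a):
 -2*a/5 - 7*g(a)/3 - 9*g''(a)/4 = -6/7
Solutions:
 g(a) = C1*sin(2*sqrt(21)*a/9) + C2*cos(2*sqrt(21)*a/9) - 6*a/35 + 18/49
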